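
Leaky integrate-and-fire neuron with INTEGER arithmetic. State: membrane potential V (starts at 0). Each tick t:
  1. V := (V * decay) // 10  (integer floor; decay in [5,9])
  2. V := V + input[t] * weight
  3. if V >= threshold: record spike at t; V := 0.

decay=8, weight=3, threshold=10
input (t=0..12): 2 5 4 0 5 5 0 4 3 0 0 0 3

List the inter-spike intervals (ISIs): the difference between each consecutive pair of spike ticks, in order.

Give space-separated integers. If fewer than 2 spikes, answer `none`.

Answer: 1 2 1 2 5

Derivation:
t=0: input=2 -> V=6
t=1: input=5 -> V=0 FIRE
t=2: input=4 -> V=0 FIRE
t=3: input=0 -> V=0
t=4: input=5 -> V=0 FIRE
t=5: input=5 -> V=0 FIRE
t=6: input=0 -> V=0
t=7: input=4 -> V=0 FIRE
t=8: input=3 -> V=9
t=9: input=0 -> V=7
t=10: input=0 -> V=5
t=11: input=0 -> V=4
t=12: input=3 -> V=0 FIRE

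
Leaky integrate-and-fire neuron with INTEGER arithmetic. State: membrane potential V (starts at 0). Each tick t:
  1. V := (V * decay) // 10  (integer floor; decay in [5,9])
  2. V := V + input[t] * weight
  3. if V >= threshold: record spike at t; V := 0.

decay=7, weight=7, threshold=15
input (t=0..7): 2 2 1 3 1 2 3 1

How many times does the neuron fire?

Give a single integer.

t=0: input=2 -> V=14
t=1: input=2 -> V=0 FIRE
t=2: input=1 -> V=7
t=3: input=3 -> V=0 FIRE
t=4: input=1 -> V=7
t=5: input=2 -> V=0 FIRE
t=6: input=3 -> V=0 FIRE
t=7: input=1 -> V=7

Answer: 4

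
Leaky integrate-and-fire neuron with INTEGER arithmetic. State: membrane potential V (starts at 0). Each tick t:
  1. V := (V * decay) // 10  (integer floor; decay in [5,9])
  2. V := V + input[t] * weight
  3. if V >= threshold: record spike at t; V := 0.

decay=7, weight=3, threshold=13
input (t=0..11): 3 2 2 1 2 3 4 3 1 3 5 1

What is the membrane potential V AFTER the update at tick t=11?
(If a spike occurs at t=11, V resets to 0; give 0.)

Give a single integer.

Answer: 3

Derivation:
t=0: input=3 -> V=9
t=1: input=2 -> V=12
t=2: input=2 -> V=0 FIRE
t=3: input=1 -> V=3
t=4: input=2 -> V=8
t=5: input=3 -> V=0 FIRE
t=6: input=4 -> V=12
t=7: input=3 -> V=0 FIRE
t=8: input=1 -> V=3
t=9: input=3 -> V=11
t=10: input=5 -> V=0 FIRE
t=11: input=1 -> V=3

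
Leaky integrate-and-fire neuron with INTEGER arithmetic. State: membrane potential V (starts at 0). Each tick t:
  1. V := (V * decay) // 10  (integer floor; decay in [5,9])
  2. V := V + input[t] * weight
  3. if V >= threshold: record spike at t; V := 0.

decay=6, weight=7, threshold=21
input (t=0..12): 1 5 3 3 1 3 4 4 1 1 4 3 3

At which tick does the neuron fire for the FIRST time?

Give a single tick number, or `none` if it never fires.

t=0: input=1 -> V=7
t=1: input=5 -> V=0 FIRE
t=2: input=3 -> V=0 FIRE
t=3: input=3 -> V=0 FIRE
t=4: input=1 -> V=7
t=5: input=3 -> V=0 FIRE
t=6: input=4 -> V=0 FIRE
t=7: input=4 -> V=0 FIRE
t=8: input=1 -> V=7
t=9: input=1 -> V=11
t=10: input=4 -> V=0 FIRE
t=11: input=3 -> V=0 FIRE
t=12: input=3 -> V=0 FIRE

Answer: 1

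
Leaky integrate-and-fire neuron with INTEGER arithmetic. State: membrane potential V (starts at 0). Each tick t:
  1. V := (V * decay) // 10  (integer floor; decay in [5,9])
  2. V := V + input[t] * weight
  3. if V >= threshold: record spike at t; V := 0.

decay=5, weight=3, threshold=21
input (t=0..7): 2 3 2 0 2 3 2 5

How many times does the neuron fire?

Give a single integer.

t=0: input=2 -> V=6
t=1: input=3 -> V=12
t=2: input=2 -> V=12
t=3: input=0 -> V=6
t=4: input=2 -> V=9
t=5: input=3 -> V=13
t=6: input=2 -> V=12
t=7: input=5 -> V=0 FIRE

Answer: 1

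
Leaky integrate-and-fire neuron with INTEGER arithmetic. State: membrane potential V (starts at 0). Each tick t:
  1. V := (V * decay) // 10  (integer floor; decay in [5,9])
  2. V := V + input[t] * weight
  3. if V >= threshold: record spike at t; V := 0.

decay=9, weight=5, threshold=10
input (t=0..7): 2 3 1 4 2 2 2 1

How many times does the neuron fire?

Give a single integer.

Answer: 6

Derivation:
t=0: input=2 -> V=0 FIRE
t=1: input=3 -> V=0 FIRE
t=2: input=1 -> V=5
t=3: input=4 -> V=0 FIRE
t=4: input=2 -> V=0 FIRE
t=5: input=2 -> V=0 FIRE
t=6: input=2 -> V=0 FIRE
t=7: input=1 -> V=5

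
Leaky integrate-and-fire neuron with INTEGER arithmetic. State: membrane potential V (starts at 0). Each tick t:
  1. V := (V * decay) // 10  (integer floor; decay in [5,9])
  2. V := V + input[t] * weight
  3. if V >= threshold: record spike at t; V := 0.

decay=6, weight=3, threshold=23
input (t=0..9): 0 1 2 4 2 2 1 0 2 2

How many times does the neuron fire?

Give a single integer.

t=0: input=0 -> V=0
t=1: input=1 -> V=3
t=2: input=2 -> V=7
t=3: input=4 -> V=16
t=4: input=2 -> V=15
t=5: input=2 -> V=15
t=6: input=1 -> V=12
t=7: input=0 -> V=7
t=8: input=2 -> V=10
t=9: input=2 -> V=12

Answer: 0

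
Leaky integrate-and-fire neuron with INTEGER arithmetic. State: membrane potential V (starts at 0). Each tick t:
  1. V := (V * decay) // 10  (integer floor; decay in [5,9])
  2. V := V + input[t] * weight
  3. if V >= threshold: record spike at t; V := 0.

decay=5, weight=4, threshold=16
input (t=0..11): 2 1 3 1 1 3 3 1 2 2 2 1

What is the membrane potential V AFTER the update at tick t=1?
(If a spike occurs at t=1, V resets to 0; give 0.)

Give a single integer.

t=0: input=2 -> V=8
t=1: input=1 -> V=8
t=2: input=3 -> V=0 FIRE
t=3: input=1 -> V=4
t=4: input=1 -> V=6
t=5: input=3 -> V=15
t=6: input=3 -> V=0 FIRE
t=7: input=1 -> V=4
t=8: input=2 -> V=10
t=9: input=2 -> V=13
t=10: input=2 -> V=14
t=11: input=1 -> V=11

Answer: 8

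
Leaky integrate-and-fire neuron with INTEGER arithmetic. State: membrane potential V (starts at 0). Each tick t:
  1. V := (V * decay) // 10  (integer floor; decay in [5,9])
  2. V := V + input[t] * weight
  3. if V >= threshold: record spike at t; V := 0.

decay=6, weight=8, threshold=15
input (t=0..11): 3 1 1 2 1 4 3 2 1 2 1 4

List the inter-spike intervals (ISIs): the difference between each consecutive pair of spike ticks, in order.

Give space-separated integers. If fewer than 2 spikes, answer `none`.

Answer: 3 2 1 1 2 2

Derivation:
t=0: input=3 -> V=0 FIRE
t=1: input=1 -> V=8
t=2: input=1 -> V=12
t=3: input=2 -> V=0 FIRE
t=4: input=1 -> V=8
t=5: input=4 -> V=0 FIRE
t=6: input=3 -> V=0 FIRE
t=7: input=2 -> V=0 FIRE
t=8: input=1 -> V=8
t=9: input=2 -> V=0 FIRE
t=10: input=1 -> V=8
t=11: input=4 -> V=0 FIRE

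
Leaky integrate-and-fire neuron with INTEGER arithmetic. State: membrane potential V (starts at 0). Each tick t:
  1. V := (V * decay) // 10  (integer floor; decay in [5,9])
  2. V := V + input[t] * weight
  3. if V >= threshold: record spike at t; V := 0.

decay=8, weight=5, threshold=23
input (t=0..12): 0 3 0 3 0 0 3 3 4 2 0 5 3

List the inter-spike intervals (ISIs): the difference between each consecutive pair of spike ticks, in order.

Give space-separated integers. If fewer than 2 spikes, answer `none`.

t=0: input=0 -> V=0
t=1: input=3 -> V=15
t=2: input=0 -> V=12
t=3: input=3 -> V=0 FIRE
t=4: input=0 -> V=0
t=5: input=0 -> V=0
t=6: input=3 -> V=15
t=7: input=3 -> V=0 FIRE
t=8: input=4 -> V=20
t=9: input=2 -> V=0 FIRE
t=10: input=0 -> V=0
t=11: input=5 -> V=0 FIRE
t=12: input=3 -> V=15

Answer: 4 2 2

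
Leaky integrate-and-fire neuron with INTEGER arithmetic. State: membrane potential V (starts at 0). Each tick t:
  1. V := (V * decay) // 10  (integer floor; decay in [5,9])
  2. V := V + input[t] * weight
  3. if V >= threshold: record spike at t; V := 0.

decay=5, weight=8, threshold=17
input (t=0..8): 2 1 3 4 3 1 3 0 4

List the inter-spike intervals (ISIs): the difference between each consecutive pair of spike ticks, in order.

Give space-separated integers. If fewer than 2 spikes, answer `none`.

t=0: input=2 -> V=16
t=1: input=1 -> V=16
t=2: input=3 -> V=0 FIRE
t=3: input=4 -> V=0 FIRE
t=4: input=3 -> V=0 FIRE
t=5: input=1 -> V=8
t=6: input=3 -> V=0 FIRE
t=7: input=0 -> V=0
t=8: input=4 -> V=0 FIRE

Answer: 1 1 2 2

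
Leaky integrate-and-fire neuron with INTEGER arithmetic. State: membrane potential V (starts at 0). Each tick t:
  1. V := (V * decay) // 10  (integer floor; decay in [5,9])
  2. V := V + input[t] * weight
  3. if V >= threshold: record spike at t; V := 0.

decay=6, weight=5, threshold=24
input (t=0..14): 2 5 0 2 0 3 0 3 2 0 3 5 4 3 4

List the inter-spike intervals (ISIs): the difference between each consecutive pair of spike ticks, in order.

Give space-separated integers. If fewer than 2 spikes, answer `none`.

Answer: 10 2

Derivation:
t=0: input=2 -> V=10
t=1: input=5 -> V=0 FIRE
t=2: input=0 -> V=0
t=3: input=2 -> V=10
t=4: input=0 -> V=6
t=5: input=3 -> V=18
t=6: input=0 -> V=10
t=7: input=3 -> V=21
t=8: input=2 -> V=22
t=9: input=0 -> V=13
t=10: input=3 -> V=22
t=11: input=5 -> V=0 FIRE
t=12: input=4 -> V=20
t=13: input=3 -> V=0 FIRE
t=14: input=4 -> V=20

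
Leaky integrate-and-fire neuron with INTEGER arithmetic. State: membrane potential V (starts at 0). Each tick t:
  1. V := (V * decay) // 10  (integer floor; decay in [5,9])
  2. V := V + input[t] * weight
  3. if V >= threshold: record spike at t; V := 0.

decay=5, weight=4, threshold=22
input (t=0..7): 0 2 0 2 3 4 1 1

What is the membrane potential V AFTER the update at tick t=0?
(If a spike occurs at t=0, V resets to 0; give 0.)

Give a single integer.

t=0: input=0 -> V=0
t=1: input=2 -> V=8
t=2: input=0 -> V=4
t=3: input=2 -> V=10
t=4: input=3 -> V=17
t=5: input=4 -> V=0 FIRE
t=6: input=1 -> V=4
t=7: input=1 -> V=6

Answer: 0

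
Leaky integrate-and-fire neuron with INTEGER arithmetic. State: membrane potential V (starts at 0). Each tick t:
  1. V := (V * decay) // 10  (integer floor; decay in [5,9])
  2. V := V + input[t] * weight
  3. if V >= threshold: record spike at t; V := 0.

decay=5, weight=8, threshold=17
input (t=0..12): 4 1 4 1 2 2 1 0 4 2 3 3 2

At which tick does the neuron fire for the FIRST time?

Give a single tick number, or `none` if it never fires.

t=0: input=4 -> V=0 FIRE
t=1: input=1 -> V=8
t=2: input=4 -> V=0 FIRE
t=3: input=1 -> V=8
t=4: input=2 -> V=0 FIRE
t=5: input=2 -> V=16
t=6: input=1 -> V=16
t=7: input=0 -> V=8
t=8: input=4 -> V=0 FIRE
t=9: input=2 -> V=16
t=10: input=3 -> V=0 FIRE
t=11: input=3 -> V=0 FIRE
t=12: input=2 -> V=16

Answer: 0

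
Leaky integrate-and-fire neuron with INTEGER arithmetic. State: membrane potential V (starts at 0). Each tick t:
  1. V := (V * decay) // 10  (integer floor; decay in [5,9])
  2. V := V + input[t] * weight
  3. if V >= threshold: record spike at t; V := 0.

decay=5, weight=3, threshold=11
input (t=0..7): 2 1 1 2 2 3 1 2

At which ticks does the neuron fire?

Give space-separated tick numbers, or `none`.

t=0: input=2 -> V=6
t=1: input=1 -> V=6
t=2: input=1 -> V=6
t=3: input=2 -> V=9
t=4: input=2 -> V=10
t=5: input=3 -> V=0 FIRE
t=6: input=1 -> V=3
t=7: input=2 -> V=7

Answer: 5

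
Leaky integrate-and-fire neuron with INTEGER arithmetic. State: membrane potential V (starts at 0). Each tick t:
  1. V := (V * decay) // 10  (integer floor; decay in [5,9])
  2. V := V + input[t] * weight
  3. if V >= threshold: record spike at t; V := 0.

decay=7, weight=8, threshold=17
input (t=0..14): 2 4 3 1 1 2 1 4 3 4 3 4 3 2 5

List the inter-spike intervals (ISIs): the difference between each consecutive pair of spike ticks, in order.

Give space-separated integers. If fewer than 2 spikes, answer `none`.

Answer: 1 3 2 1 1 1 1 1 2

Derivation:
t=0: input=2 -> V=16
t=1: input=4 -> V=0 FIRE
t=2: input=3 -> V=0 FIRE
t=3: input=1 -> V=8
t=4: input=1 -> V=13
t=5: input=2 -> V=0 FIRE
t=6: input=1 -> V=8
t=7: input=4 -> V=0 FIRE
t=8: input=3 -> V=0 FIRE
t=9: input=4 -> V=0 FIRE
t=10: input=3 -> V=0 FIRE
t=11: input=4 -> V=0 FIRE
t=12: input=3 -> V=0 FIRE
t=13: input=2 -> V=16
t=14: input=5 -> V=0 FIRE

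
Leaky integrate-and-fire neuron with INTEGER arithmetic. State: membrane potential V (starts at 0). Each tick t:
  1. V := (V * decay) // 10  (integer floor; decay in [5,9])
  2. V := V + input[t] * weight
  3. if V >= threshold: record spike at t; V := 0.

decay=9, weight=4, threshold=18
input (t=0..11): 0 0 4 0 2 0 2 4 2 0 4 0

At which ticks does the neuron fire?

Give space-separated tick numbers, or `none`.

Answer: 4 7 10

Derivation:
t=0: input=0 -> V=0
t=1: input=0 -> V=0
t=2: input=4 -> V=16
t=3: input=0 -> V=14
t=4: input=2 -> V=0 FIRE
t=5: input=0 -> V=0
t=6: input=2 -> V=8
t=7: input=4 -> V=0 FIRE
t=8: input=2 -> V=8
t=9: input=0 -> V=7
t=10: input=4 -> V=0 FIRE
t=11: input=0 -> V=0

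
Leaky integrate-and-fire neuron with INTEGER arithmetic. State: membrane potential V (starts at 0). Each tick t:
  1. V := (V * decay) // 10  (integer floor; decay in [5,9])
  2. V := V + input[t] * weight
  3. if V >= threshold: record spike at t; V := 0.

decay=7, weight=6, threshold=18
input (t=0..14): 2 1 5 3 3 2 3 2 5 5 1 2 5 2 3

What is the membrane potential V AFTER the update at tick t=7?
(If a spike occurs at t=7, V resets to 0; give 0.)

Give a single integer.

t=0: input=2 -> V=12
t=1: input=1 -> V=14
t=2: input=5 -> V=0 FIRE
t=3: input=3 -> V=0 FIRE
t=4: input=3 -> V=0 FIRE
t=5: input=2 -> V=12
t=6: input=3 -> V=0 FIRE
t=7: input=2 -> V=12
t=8: input=5 -> V=0 FIRE
t=9: input=5 -> V=0 FIRE
t=10: input=1 -> V=6
t=11: input=2 -> V=16
t=12: input=5 -> V=0 FIRE
t=13: input=2 -> V=12
t=14: input=3 -> V=0 FIRE

Answer: 12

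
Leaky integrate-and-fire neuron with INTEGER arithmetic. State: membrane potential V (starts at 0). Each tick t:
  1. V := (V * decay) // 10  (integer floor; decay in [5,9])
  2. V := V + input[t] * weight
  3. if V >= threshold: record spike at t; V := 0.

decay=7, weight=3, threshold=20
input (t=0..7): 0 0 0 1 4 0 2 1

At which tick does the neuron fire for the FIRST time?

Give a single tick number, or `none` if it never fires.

t=0: input=0 -> V=0
t=1: input=0 -> V=0
t=2: input=0 -> V=0
t=3: input=1 -> V=3
t=4: input=4 -> V=14
t=5: input=0 -> V=9
t=6: input=2 -> V=12
t=7: input=1 -> V=11

Answer: none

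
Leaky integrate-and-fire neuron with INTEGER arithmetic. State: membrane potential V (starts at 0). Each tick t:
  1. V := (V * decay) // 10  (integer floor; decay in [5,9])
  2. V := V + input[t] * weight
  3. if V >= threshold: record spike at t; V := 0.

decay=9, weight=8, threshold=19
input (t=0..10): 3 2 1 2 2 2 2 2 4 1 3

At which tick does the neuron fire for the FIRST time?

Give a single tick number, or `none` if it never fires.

t=0: input=3 -> V=0 FIRE
t=1: input=2 -> V=16
t=2: input=1 -> V=0 FIRE
t=3: input=2 -> V=16
t=4: input=2 -> V=0 FIRE
t=5: input=2 -> V=16
t=6: input=2 -> V=0 FIRE
t=7: input=2 -> V=16
t=8: input=4 -> V=0 FIRE
t=9: input=1 -> V=8
t=10: input=3 -> V=0 FIRE

Answer: 0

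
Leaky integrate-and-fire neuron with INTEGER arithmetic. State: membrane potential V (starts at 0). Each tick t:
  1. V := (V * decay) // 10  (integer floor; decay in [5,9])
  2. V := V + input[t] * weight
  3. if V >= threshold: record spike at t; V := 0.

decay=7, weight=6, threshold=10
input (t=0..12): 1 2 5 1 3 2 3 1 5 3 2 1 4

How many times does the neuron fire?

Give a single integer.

Answer: 9

Derivation:
t=0: input=1 -> V=6
t=1: input=2 -> V=0 FIRE
t=2: input=5 -> V=0 FIRE
t=3: input=1 -> V=6
t=4: input=3 -> V=0 FIRE
t=5: input=2 -> V=0 FIRE
t=6: input=3 -> V=0 FIRE
t=7: input=1 -> V=6
t=8: input=5 -> V=0 FIRE
t=9: input=3 -> V=0 FIRE
t=10: input=2 -> V=0 FIRE
t=11: input=1 -> V=6
t=12: input=4 -> V=0 FIRE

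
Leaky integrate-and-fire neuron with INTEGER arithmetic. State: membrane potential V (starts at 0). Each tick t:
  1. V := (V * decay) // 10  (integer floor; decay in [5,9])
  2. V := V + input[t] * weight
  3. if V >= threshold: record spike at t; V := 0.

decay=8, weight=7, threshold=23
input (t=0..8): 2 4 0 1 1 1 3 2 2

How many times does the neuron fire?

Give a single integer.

t=0: input=2 -> V=14
t=1: input=4 -> V=0 FIRE
t=2: input=0 -> V=0
t=3: input=1 -> V=7
t=4: input=1 -> V=12
t=5: input=1 -> V=16
t=6: input=3 -> V=0 FIRE
t=7: input=2 -> V=14
t=8: input=2 -> V=0 FIRE

Answer: 3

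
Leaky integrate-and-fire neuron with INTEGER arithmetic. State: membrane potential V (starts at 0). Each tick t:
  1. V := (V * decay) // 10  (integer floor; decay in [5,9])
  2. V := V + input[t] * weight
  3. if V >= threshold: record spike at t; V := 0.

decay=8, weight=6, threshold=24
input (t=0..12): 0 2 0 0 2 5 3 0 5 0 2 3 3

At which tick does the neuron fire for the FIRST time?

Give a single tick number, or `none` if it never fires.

Answer: 5

Derivation:
t=0: input=0 -> V=0
t=1: input=2 -> V=12
t=2: input=0 -> V=9
t=3: input=0 -> V=7
t=4: input=2 -> V=17
t=5: input=5 -> V=0 FIRE
t=6: input=3 -> V=18
t=7: input=0 -> V=14
t=8: input=5 -> V=0 FIRE
t=9: input=0 -> V=0
t=10: input=2 -> V=12
t=11: input=3 -> V=0 FIRE
t=12: input=3 -> V=18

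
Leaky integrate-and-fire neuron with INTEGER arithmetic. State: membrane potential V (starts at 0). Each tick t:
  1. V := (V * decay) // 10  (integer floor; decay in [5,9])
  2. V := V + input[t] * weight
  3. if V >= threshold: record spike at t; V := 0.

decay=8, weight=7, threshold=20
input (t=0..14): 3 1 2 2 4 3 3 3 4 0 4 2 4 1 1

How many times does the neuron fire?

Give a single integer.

t=0: input=3 -> V=0 FIRE
t=1: input=1 -> V=7
t=2: input=2 -> V=19
t=3: input=2 -> V=0 FIRE
t=4: input=4 -> V=0 FIRE
t=5: input=3 -> V=0 FIRE
t=6: input=3 -> V=0 FIRE
t=7: input=3 -> V=0 FIRE
t=8: input=4 -> V=0 FIRE
t=9: input=0 -> V=0
t=10: input=4 -> V=0 FIRE
t=11: input=2 -> V=14
t=12: input=4 -> V=0 FIRE
t=13: input=1 -> V=7
t=14: input=1 -> V=12

Answer: 9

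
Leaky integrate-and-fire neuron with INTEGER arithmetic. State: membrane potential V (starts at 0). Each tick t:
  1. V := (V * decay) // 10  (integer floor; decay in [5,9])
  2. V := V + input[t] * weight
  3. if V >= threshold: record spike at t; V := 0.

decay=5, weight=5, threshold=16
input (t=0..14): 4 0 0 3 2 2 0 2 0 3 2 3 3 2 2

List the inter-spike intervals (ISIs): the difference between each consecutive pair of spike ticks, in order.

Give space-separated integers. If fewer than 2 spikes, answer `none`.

Answer: 4 5 2 2

Derivation:
t=0: input=4 -> V=0 FIRE
t=1: input=0 -> V=0
t=2: input=0 -> V=0
t=3: input=3 -> V=15
t=4: input=2 -> V=0 FIRE
t=5: input=2 -> V=10
t=6: input=0 -> V=5
t=7: input=2 -> V=12
t=8: input=0 -> V=6
t=9: input=3 -> V=0 FIRE
t=10: input=2 -> V=10
t=11: input=3 -> V=0 FIRE
t=12: input=3 -> V=15
t=13: input=2 -> V=0 FIRE
t=14: input=2 -> V=10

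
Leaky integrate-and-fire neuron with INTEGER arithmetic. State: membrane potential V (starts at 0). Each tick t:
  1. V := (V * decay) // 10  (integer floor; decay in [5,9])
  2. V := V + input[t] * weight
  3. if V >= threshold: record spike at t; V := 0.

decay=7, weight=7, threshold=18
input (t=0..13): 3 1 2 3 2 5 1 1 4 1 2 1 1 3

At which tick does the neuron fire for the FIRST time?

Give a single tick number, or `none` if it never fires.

Answer: 0

Derivation:
t=0: input=3 -> V=0 FIRE
t=1: input=1 -> V=7
t=2: input=2 -> V=0 FIRE
t=3: input=3 -> V=0 FIRE
t=4: input=2 -> V=14
t=5: input=5 -> V=0 FIRE
t=6: input=1 -> V=7
t=7: input=1 -> V=11
t=8: input=4 -> V=0 FIRE
t=9: input=1 -> V=7
t=10: input=2 -> V=0 FIRE
t=11: input=1 -> V=7
t=12: input=1 -> V=11
t=13: input=3 -> V=0 FIRE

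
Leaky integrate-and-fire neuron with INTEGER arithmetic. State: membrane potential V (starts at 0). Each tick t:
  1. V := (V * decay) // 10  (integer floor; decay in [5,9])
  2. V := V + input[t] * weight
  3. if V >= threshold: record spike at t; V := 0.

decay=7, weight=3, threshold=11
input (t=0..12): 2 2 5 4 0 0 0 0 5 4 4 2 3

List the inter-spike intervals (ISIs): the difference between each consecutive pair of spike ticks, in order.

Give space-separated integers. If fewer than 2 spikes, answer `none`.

t=0: input=2 -> V=6
t=1: input=2 -> V=10
t=2: input=5 -> V=0 FIRE
t=3: input=4 -> V=0 FIRE
t=4: input=0 -> V=0
t=5: input=0 -> V=0
t=6: input=0 -> V=0
t=7: input=0 -> V=0
t=8: input=5 -> V=0 FIRE
t=9: input=4 -> V=0 FIRE
t=10: input=4 -> V=0 FIRE
t=11: input=2 -> V=6
t=12: input=3 -> V=0 FIRE

Answer: 1 5 1 1 2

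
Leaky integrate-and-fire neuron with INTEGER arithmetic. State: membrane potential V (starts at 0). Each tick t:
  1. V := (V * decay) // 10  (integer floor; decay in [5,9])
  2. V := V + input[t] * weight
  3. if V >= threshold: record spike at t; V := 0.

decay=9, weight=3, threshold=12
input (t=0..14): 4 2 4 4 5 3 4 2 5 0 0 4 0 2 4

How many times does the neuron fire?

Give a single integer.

Answer: 8

Derivation:
t=0: input=4 -> V=0 FIRE
t=1: input=2 -> V=6
t=2: input=4 -> V=0 FIRE
t=3: input=4 -> V=0 FIRE
t=4: input=5 -> V=0 FIRE
t=5: input=3 -> V=9
t=6: input=4 -> V=0 FIRE
t=7: input=2 -> V=6
t=8: input=5 -> V=0 FIRE
t=9: input=0 -> V=0
t=10: input=0 -> V=0
t=11: input=4 -> V=0 FIRE
t=12: input=0 -> V=0
t=13: input=2 -> V=6
t=14: input=4 -> V=0 FIRE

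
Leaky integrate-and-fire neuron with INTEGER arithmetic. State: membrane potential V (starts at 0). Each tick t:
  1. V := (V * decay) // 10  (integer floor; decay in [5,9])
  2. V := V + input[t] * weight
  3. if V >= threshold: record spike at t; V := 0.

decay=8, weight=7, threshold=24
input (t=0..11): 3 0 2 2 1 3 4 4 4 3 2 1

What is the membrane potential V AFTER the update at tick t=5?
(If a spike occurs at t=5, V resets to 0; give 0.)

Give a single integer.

Answer: 0

Derivation:
t=0: input=3 -> V=21
t=1: input=0 -> V=16
t=2: input=2 -> V=0 FIRE
t=3: input=2 -> V=14
t=4: input=1 -> V=18
t=5: input=3 -> V=0 FIRE
t=6: input=4 -> V=0 FIRE
t=7: input=4 -> V=0 FIRE
t=8: input=4 -> V=0 FIRE
t=9: input=3 -> V=21
t=10: input=2 -> V=0 FIRE
t=11: input=1 -> V=7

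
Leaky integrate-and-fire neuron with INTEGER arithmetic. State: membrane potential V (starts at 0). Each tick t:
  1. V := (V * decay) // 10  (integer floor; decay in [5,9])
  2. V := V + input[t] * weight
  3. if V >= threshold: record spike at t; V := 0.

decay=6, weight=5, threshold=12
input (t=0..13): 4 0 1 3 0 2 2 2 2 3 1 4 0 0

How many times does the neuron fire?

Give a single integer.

Answer: 6

Derivation:
t=0: input=4 -> V=0 FIRE
t=1: input=0 -> V=0
t=2: input=1 -> V=5
t=3: input=3 -> V=0 FIRE
t=4: input=0 -> V=0
t=5: input=2 -> V=10
t=6: input=2 -> V=0 FIRE
t=7: input=2 -> V=10
t=8: input=2 -> V=0 FIRE
t=9: input=3 -> V=0 FIRE
t=10: input=1 -> V=5
t=11: input=4 -> V=0 FIRE
t=12: input=0 -> V=0
t=13: input=0 -> V=0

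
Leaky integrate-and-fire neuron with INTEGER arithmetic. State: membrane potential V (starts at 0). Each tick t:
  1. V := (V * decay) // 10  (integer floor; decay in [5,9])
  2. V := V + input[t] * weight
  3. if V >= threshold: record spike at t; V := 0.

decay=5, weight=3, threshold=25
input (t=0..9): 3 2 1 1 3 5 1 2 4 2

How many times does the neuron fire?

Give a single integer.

t=0: input=3 -> V=9
t=1: input=2 -> V=10
t=2: input=1 -> V=8
t=3: input=1 -> V=7
t=4: input=3 -> V=12
t=5: input=5 -> V=21
t=6: input=1 -> V=13
t=7: input=2 -> V=12
t=8: input=4 -> V=18
t=9: input=2 -> V=15

Answer: 0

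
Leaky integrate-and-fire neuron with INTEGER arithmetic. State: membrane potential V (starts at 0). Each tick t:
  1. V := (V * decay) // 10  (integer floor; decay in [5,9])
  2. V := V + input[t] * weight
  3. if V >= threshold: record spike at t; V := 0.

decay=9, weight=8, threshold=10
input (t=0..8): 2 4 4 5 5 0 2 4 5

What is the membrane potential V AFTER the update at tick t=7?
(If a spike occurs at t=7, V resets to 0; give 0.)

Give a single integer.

Answer: 0

Derivation:
t=0: input=2 -> V=0 FIRE
t=1: input=4 -> V=0 FIRE
t=2: input=4 -> V=0 FIRE
t=3: input=5 -> V=0 FIRE
t=4: input=5 -> V=0 FIRE
t=5: input=0 -> V=0
t=6: input=2 -> V=0 FIRE
t=7: input=4 -> V=0 FIRE
t=8: input=5 -> V=0 FIRE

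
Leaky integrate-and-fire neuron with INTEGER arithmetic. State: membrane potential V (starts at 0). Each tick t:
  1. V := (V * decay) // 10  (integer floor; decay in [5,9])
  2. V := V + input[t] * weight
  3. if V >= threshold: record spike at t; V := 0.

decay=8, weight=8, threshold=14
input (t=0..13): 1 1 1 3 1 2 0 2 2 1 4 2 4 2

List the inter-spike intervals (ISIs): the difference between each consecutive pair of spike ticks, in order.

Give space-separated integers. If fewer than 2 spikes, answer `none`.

Answer: 2 2 2 1 2 1 1 1

Derivation:
t=0: input=1 -> V=8
t=1: input=1 -> V=0 FIRE
t=2: input=1 -> V=8
t=3: input=3 -> V=0 FIRE
t=4: input=1 -> V=8
t=5: input=2 -> V=0 FIRE
t=6: input=0 -> V=0
t=7: input=2 -> V=0 FIRE
t=8: input=2 -> V=0 FIRE
t=9: input=1 -> V=8
t=10: input=4 -> V=0 FIRE
t=11: input=2 -> V=0 FIRE
t=12: input=4 -> V=0 FIRE
t=13: input=2 -> V=0 FIRE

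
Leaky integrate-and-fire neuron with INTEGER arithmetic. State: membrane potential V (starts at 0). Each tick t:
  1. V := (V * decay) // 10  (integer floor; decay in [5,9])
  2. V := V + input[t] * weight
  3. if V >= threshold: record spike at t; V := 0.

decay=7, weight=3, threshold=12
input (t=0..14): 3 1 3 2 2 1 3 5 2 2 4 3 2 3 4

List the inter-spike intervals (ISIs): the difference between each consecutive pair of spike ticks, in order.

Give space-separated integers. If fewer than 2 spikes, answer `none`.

Answer: 4 1 3 2 2

Derivation:
t=0: input=3 -> V=9
t=1: input=1 -> V=9
t=2: input=3 -> V=0 FIRE
t=3: input=2 -> V=6
t=4: input=2 -> V=10
t=5: input=1 -> V=10
t=6: input=3 -> V=0 FIRE
t=7: input=5 -> V=0 FIRE
t=8: input=2 -> V=6
t=9: input=2 -> V=10
t=10: input=4 -> V=0 FIRE
t=11: input=3 -> V=9
t=12: input=2 -> V=0 FIRE
t=13: input=3 -> V=9
t=14: input=4 -> V=0 FIRE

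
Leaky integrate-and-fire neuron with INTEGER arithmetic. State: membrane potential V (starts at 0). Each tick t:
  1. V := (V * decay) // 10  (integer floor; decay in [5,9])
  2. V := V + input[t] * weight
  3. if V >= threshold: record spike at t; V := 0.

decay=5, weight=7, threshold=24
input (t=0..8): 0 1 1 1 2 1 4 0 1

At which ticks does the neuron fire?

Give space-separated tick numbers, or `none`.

Answer: 6

Derivation:
t=0: input=0 -> V=0
t=1: input=1 -> V=7
t=2: input=1 -> V=10
t=3: input=1 -> V=12
t=4: input=2 -> V=20
t=5: input=1 -> V=17
t=6: input=4 -> V=0 FIRE
t=7: input=0 -> V=0
t=8: input=1 -> V=7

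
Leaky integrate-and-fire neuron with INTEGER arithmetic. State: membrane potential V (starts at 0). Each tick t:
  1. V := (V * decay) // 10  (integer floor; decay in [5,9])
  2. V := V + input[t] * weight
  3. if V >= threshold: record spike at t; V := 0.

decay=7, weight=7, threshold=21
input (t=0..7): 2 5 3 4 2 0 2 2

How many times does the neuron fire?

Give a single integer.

t=0: input=2 -> V=14
t=1: input=5 -> V=0 FIRE
t=2: input=3 -> V=0 FIRE
t=3: input=4 -> V=0 FIRE
t=4: input=2 -> V=14
t=5: input=0 -> V=9
t=6: input=2 -> V=20
t=7: input=2 -> V=0 FIRE

Answer: 4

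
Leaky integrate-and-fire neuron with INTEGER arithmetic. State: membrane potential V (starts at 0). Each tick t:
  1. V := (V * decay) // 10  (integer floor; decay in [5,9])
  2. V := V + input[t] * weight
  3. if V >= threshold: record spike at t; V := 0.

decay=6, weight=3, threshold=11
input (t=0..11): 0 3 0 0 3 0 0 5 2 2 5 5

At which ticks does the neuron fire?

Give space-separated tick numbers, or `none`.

t=0: input=0 -> V=0
t=1: input=3 -> V=9
t=2: input=0 -> V=5
t=3: input=0 -> V=3
t=4: input=3 -> V=10
t=5: input=0 -> V=6
t=6: input=0 -> V=3
t=7: input=5 -> V=0 FIRE
t=8: input=2 -> V=6
t=9: input=2 -> V=9
t=10: input=5 -> V=0 FIRE
t=11: input=5 -> V=0 FIRE

Answer: 7 10 11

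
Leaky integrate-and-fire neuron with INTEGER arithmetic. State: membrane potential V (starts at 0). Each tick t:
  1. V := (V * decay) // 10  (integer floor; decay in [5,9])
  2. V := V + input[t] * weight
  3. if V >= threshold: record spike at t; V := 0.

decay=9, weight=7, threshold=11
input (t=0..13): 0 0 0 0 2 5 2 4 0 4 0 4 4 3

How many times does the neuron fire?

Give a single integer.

t=0: input=0 -> V=0
t=1: input=0 -> V=0
t=2: input=0 -> V=0
t=3: input=0 -> V=0
t=4: input=2 -> V=0 FIRE
t=5: input=5 -> V=0 FIRE
t=6: input=2 -> V=0 FIRE
t=7: input=4 -> V=0 FIRE
t=8: input=0 -> V=0
t=9: input=4 -> V=0 FIRE
t=10: input=0 -> V=0
t=11: input=4 -> V=0 FIRE
t=12: input=4 -> V=0 FIRE
t=13: input=3 -> V=0 FIRE

Answer: 8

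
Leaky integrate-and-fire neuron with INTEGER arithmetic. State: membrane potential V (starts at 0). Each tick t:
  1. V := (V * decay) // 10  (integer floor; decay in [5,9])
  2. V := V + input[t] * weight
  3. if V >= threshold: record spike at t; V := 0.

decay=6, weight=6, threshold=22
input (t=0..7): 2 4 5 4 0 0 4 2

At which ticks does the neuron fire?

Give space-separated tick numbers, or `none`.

t=0: input=2 -> V=12
t=1: input=4 -> V=0 FIRE
t=2: input=5 -> V=0 FIRE
t=3: input=4 -> V=0 FIRE
t=4: input=0 -> V=0
t=5: input=0 -> V=0
t=6: input=4 -> V=0 FIRE
t=7: input=2 -> V=12

Answer: 1 2 3 6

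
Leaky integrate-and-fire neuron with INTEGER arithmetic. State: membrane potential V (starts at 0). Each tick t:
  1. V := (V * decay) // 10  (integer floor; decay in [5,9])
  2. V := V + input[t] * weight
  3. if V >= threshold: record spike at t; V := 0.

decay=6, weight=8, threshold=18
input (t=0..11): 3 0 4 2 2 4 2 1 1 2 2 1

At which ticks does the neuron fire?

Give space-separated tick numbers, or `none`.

Answer: 0 2 4 5 8 10

Derivation:
t=0: input=3 -> V=0 FIRE
t=1: input=0 -> V=0
t=2: input=4 -> V=0 FIRE
t=3: input=2 -> V=16
t=4: input=2 -> V=0 FIRE
t=5: input=4 -> V=0 FIRE
t=6: input=2 -> V=16
t=7: input=1 -> V=17
t=8: input=1 -> V=0 FIRE
t=9: input=2 -> V=16
t=10: input=2 -> V=0 FIRE
t=11: input=1 -> V=8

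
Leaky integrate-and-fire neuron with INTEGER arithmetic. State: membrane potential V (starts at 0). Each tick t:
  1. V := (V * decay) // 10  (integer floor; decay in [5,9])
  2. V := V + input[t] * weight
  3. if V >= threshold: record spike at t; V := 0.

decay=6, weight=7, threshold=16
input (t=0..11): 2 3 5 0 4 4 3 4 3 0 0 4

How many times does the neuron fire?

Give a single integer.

t=0: input=2 -> V=14
t=1: input=3 -> V=0 FIRE
t=2: input=5 -> V=0 FIRE
t=3: input=0 -> V=0
t=4: input=4 -> V=0 FIRE
t=5: input=4 -> V=0 FIRE
t=6: input=3 -> V=0 FIRE
t=7: input=4 -> V=0 FIRE
t=8: input=3 -> V=0 FIRE
t=9: input=0 -> V=0
t=10: input=0 -> V=0
t=11: input=4 -> V=0 FIRE

Answer: 8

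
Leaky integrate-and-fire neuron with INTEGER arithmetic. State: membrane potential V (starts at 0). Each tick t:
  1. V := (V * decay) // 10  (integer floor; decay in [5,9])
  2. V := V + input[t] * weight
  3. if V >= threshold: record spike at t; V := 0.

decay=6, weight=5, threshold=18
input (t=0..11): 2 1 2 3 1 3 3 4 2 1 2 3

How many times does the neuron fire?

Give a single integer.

Answer: 4

Derivation:
t=0: input=2 -> V=10
t=1: input=1 -> V=11
t=2: input=2 -> V=16
t=3: input=3 -> V=0 FIRE
t=4: input=1 -> V=5
t=5: input=3 -> V=0 FIRE
t=6: input=3 -> V=15
t=7: input=4 -> V=0 FIRE
t=8: input=2 -> V=10
t=9: input=1 -> V=11
t=10: input=2 -> V=16
t=11: input=3 -> V=0 FIRE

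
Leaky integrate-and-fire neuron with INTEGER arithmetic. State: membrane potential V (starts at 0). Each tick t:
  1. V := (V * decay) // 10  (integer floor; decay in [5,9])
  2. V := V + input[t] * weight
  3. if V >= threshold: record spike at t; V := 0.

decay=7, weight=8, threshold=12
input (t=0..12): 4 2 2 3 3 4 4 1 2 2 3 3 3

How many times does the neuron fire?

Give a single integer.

t=0: input=4 -> V=0 FIRE
t=1: input=2 -> V=0 FIRE
t=2: input=2 -> V=0 FIRE
t=3: input=3 -> V=0 FIRE
t=4: input=3 -> V=0 FIRE
t=5: input=4 -> V=0 FIRE
t=6: input=4 -> V=0 FIRE
t=7: input=1 -> V=8
t=8: input=2 -> V=0 FIRE
t=9: input=2 -> V=0 FIRE
t=10: input=3 -> V=0 FIRE
t=11: input=3 -> V=0 FIRE
t=12: input=3 -> V=0 FIRE

Answer: 12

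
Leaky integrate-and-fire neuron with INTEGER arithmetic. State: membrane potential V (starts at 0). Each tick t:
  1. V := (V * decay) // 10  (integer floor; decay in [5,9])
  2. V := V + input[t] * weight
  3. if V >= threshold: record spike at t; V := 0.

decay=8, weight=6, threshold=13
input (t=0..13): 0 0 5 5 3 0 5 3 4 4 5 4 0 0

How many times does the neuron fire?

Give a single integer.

Answer: 9

Derivation:
t=0: input=0 -> V=0
t=1: input=0 -> V=0
t=2: input=5 -> V=0 FIRE
t=3: input=5 -> V=0 FIRE
t=4: input=3 -> V=0 FIRE
t=5: input=0 -> V=0
t=6: input=5 -> V=0 FIRE
t=7: input=3 -> V=0 FIRE
t=8: input=4 -> V=0 FIRE
t=9: input=4 -> V=0 FIRE
t=10: input=5 -> V=0 FIRE
t=11: input=4 -> V=0 FIRE
t=12: input=0 -> V=0
t=13: input=0 -> V=0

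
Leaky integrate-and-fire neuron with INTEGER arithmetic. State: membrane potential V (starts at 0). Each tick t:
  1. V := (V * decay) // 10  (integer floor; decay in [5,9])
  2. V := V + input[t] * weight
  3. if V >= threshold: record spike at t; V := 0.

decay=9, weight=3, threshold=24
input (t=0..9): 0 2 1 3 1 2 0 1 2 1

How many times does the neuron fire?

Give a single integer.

t=0: input=0 -> V=0
t=1: input=2 -> V=6
t=2: input=1 -> V=8
t=3: input=3 -> V=16
t=4: input=1 -> V=17
t=5: input=2 -> V=21
t=6: input=0 -> V=18
t=7: input=1 -> V=19
t=8: input=2 -> V=23
t=9: input=1 -> V=23

Answer: 0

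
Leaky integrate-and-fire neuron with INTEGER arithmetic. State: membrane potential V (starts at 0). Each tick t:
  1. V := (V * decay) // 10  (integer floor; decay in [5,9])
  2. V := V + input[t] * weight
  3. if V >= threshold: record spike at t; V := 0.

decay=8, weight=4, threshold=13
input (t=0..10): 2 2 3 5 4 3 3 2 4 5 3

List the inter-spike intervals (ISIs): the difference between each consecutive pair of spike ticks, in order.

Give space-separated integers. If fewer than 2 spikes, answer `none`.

t=0: input=2 -> V=8
t=1: input=2 -> V=0 FIRE
t=2: input=3 -> V=12
t=3: input=5 -> V=0 FIRE
t=4: input=4 -> V=0 FIRE
t=5: input=3 -> V=12
t=6: input=3 -> V=0 FIRE
t=7: input=2 -> V=8
t=8: input=4 -> V=0 FIRE
t=9: input=5 -> V=0 FIRE
t=10: input=3 -> V=12

Answer: 2 1 2 2 1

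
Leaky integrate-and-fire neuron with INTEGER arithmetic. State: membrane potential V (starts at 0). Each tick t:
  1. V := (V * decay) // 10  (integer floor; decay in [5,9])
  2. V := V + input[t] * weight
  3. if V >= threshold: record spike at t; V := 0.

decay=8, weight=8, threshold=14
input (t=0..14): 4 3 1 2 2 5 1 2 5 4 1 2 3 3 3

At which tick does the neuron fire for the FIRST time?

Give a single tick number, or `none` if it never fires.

Answer: 0

Derivation:
t=0: input=4 -> V=0 FIRE
t=1: input=3 -> V=0 FIRE
t=2: input=1 -> V=8
t=3: input=2 -> V=0 FIRE
t=4: input=2 -> V=0 FIRE
t=5: input=5 -> V=0 FIRE
t=6: input=1 -> V=8
t=7: input=2 -> V=0 FIRE
t=8: input=5 -> V=0 FIRE
t=9: input=4 -> V=0 FIRE
t=10: input=1 -> V=8
t=11: input=2 -> V=0 FIRE
t=12: input=3 -> V=0 FIRE
t=13: input=3 -> V=0 FIRE
t=14: input=3 -> V=0 FIRE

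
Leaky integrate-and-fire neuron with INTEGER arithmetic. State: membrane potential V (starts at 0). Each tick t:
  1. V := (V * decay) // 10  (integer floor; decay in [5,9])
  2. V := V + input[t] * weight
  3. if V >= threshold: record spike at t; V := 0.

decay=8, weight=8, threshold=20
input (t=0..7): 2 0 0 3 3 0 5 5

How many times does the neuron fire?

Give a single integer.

t=0: input=2 -> V=16
t=1: input=0 -> V=12
t=2: input=0 -> V=9
t=3: input=3 -> V=0 FIRE
t=4: input=3 -> V=0 FIRE
t=5: input=0 -> V=0
t=6: input=5 -> V=0 FIRE
t=7: input=5 -> V=0 FIRE

Answer: 4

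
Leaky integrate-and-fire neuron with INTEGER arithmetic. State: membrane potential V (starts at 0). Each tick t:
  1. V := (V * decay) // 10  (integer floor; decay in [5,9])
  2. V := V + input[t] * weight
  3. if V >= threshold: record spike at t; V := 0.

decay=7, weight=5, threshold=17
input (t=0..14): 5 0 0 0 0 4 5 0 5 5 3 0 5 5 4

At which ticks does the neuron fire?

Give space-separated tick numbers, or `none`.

t=0: input=5 -> V=0 FIRE
t=1: input=0 -> V=0
t=2: input=0 -> V=0
t=3: input=0 -> V=0
t=4: input=0 -> V=0
t=5: input=4 -> V=0 FIRE
t=6: input=5 -> V=0 FIRE
t=7: input=0 -> V=0
t=8: input=5 -> V=0 FIRE
t=9: input=5 -> V=0 FIRE
t=10: input=3 -> V=15
t=11: input=0 -> V=10
t=12: input=5 -> V=0 FIRE
t=13: input=5 -> V=0 FIRE
t=14: input=4 -> V=0 FIRE

Answer: 0 5 6 8 9 12 13 14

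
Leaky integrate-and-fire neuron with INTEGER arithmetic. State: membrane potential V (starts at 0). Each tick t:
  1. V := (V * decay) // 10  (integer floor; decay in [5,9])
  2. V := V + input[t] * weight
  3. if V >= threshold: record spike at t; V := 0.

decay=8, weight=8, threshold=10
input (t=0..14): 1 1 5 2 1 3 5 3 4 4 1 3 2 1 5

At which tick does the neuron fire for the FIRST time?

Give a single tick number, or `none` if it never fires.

Answer: 1

Derivation:
t=0: input=1 -> V=8
t=1: input=1 -> V=0 FIRE
t=2: input=5 -> V=0 FIRE
t=3: input=2 -> V=0 FIRE
t=4: input=1 -> V=8
t=5: input=3 -> V=0 FIRE
t=6: input=5 -> V=0 FIRE
t=7: input=3 -> V=0 FIRE
t=8: input=4 -> V=0 FIRE
t=9: input=4 -> V=0 FIRE
t=10: input=1 -> V=8
t=11: input=3 -> V=0 FIRE
t=12: input=2 -> V=0 FIRE
t=13: input=1 -> V=8
t=14: input=5 -> V=0 FIRE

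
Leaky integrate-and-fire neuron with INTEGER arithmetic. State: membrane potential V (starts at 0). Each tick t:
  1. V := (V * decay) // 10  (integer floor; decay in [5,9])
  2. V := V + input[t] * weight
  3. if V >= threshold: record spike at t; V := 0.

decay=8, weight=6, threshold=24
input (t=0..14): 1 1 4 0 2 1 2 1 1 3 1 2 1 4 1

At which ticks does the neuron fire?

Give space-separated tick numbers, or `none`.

Answer: 2 6 9 13

Derivation:
t=0: input=1 -> V=6
t=1: input=1 -> V=10
t=2: input=4 -> V=0 FIRE
t=3: input=0 -> V=0
t=4: input=2 -> V=12
t=5: input=1 -> V=15
t=6: input=2 -> V=0 FIRE
t=7: input=1 -> V=6
t=8: input=1 -> V=10
t=9: input=3 -> V=0 FIRE
t=10: input=1 -> V=6
t=11: input=2 -> V=16
t=12: input=1 -> V=18
t=13: input=4 -> V=0 FIRE
t=14: input=1 -> V=6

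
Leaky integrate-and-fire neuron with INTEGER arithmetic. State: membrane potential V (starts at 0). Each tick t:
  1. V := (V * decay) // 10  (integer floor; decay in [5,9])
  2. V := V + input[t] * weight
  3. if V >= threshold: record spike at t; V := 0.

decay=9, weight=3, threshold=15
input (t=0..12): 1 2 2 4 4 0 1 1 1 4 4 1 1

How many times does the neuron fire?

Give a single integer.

t=0: input=1 -> V=3
t=1: input=2 -> V=8
t=2: input=2 -> V=13
t=3: input=4 -> V=0 FIRE
t=4: input=4 -> V=12
t=5: input=0 -> V=10
t=6: input=1 -> V=12
t=7: input=1 -> V=13
t=8: input=1 -> V=14
t=9: input=4 -> V=0 FIRE
t=10: input=4 -> V=12
t=11: input=1 -> V=13
t=12: input=1 -> V=14

Answer: 2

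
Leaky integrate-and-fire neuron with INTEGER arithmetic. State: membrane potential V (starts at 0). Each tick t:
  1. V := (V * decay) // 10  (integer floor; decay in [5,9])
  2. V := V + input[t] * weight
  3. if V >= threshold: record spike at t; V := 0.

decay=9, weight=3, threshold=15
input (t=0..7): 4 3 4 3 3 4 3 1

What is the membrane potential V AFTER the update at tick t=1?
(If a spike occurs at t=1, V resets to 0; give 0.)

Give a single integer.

Answer: 0

Derivation:
t=0: input=4 -> V=12
t=1: input=3 -> V=0 FIRE
t=2: input=4 -> V=12
t=3: input=3 -> V=0 FIRE
t=4: input=3 -> V=9
t=5: input=4 -> V=0 FIRE
t=6: input=3 -> V=9
t=7: input=1 -> V=11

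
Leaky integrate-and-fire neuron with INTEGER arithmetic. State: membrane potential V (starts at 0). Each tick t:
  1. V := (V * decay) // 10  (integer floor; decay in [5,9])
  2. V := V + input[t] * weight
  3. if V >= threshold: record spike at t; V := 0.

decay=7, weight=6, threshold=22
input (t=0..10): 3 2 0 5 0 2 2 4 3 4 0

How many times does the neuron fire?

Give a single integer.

t=0: input=3 -> V=18
t=1: input=2 -> V=0 FIRE
t=2: input=0 -> V=0
t=3: input=5 -> V=0 FIRE
t=4: input=0 -> V=0
t=5: input=2 -> V=12
t=6: input=2 -> V=20
t=7: input=4 -> V=0 FIRE
t=8: input=3 -> V=18
t=9: input=4 -> V=0 FIRE
t=10: input=0 -> V=0

Answer: 4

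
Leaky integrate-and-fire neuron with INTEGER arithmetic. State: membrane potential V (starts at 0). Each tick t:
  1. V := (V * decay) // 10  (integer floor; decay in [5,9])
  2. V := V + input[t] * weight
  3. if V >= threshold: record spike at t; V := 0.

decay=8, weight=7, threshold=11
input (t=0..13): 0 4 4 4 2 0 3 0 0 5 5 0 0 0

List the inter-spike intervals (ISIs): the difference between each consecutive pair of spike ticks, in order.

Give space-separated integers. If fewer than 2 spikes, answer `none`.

t=0: input=0 -> V=0
t=1: input=4 -> V=0 FIRE
t=2: input=4 -> V=0 FIRE
t=3: input=4 -> V=0 FIRE
t=4: input=2 -> V=0 FIRE
t=5: input=0 -> V=0
t=6: input=3 -> V=0 FIRE
t=7: input=0 -> V=0
t=8: input=0 -> V=0
t=9: input=5 -> V=0 FIRE
t=10: input=5 -> V=0 FIRE
t=11: input=0 -> V=0
t=12: input=0 -> V=0
t=13: input=0 -> V=0

Answer: 1 1 1 2 3 1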